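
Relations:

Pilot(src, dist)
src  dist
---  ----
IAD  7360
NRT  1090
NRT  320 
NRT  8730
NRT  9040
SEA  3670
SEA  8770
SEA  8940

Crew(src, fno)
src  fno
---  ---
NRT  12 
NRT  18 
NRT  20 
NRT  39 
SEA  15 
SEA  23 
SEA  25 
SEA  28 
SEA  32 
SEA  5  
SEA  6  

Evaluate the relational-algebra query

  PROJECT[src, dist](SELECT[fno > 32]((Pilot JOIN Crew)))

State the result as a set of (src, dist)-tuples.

Pilot ⋈ Crew (natural join on src): {(NRT, 1090, 12), (NRT, 1090, 18), (NRT, 1090, 20), (NRT, 1090, 39), (NRT, 320, 12), (NRT, 320, 18), (NRT, 320, 20), (NRT, 320, 39), (NRT, 8730, 12), (NRT, 8730, 18), (NRT, 8730, 20), (NRT, 8730, 39), (NRT, 9040, 12), (NRT, 9040, 18), (NRT, 9040, 20), (NRT, 9040, 39), (SEA, 3670, 15), (SEA, 3670, 23), (SEA, 3670, 25), (SEA, 3670, 28), (SEA, 3670, 32), (SEA, 3670, 5), (SEA, 3670, 6), (SEA, 8770, 15), (SEA, 8770, 23), (SEA, 8770, 25), (SEA, 8770, 28), (SEA, 8770, 32), (SEA, 8770, 5), (SEA, 8770, 6), (SEA, 8940, 15), (SEA, 8940, 23), (SEA, 8940, 25), (SEA, 8940, 28), (SEA, 8940, 32), (SEA, 8940, 5), (SEA, 8940, 6)}
σ[fno > 32]: keep tuples satisfying fno > 32 → {(NRT, 1090, 39), (NRT, 320, 39), (NRT, 8730, 39), (NRT, 9040, 39)}
π[src, dist]: project onto (src, dist) → {(NRT, 1090), (NRT, 320), (NRT, 8730), (NRT, 9040)}

{(NRT, 1090), (NRT, 320), (NRT, 8730), (NRT, 9040)}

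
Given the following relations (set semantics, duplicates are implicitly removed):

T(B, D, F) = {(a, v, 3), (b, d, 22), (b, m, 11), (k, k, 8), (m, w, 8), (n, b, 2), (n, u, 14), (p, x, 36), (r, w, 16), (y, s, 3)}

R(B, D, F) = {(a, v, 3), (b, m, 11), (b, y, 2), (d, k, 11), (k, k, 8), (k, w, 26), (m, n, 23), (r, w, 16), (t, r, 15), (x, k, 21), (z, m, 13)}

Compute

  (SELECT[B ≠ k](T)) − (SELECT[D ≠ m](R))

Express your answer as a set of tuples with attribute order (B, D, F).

Apply σ_{B ≠ k}; surviving tuples: {(a, v, 3), (b, d, 22), (b, m, 11), (m, w, 8), (n, b, 2), (n, u, 14), (p, x, 36), (r, w, 16), (y, s, 3)}
Apply σ_{D ≠ m}; surviving tuples: {(a, v, 3), (b, y, 2), (d, k, 11), (k, k, 8), (k, w, 26), (m, n, 23), (r, w, 16), (t, r, 15), (x, k, 21)}
Taking the difference: {(b, d, 22), (b, m, 11), (m, w, 8), (n, b, 2), (n, u, 14), (p, x, 36), (y, s, 3)}

{(b, d, 22), (b, m, 11), (m, w, 8), (n, b, 2), (n, u, 14), (p, x, 36), (y, s, 3)}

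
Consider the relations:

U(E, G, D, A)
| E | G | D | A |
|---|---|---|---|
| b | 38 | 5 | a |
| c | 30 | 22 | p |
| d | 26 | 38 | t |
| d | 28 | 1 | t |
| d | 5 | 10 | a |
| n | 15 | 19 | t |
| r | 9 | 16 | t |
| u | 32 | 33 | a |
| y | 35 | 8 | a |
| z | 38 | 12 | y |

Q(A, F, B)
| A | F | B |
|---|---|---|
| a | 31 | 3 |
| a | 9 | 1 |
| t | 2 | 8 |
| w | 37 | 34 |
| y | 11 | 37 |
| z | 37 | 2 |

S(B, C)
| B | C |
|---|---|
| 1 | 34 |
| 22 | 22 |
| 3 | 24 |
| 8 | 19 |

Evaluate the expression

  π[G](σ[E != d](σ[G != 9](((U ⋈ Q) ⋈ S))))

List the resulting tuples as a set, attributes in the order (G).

Joining U and Q on A yields {(b, 38, 5, a, 31, 3), (b, 38, 5, a, 9, 1), (d, 26, 38, t, 2, 8), (d, 28, 1, t, 2, 8), (d, 5, 10, a, 31, 3), (d, 5, 10, a, 9, 1), (n, 15, 19, t, 2, 8), (r, 9, 16, t, 2, 8), (u, 32, 33, a, 31, 3), (u, 32, 33, a, 9, 1), (y, 35, 8, a, 31, 3), (y, 35, 8, a, 9, 1), (z, 38, 12, y, 11, 37)}.
Joining (U ⋈ Q) and S on B yields {(b, 38, 5, a, 31, 3, 24), (b, 38, 5, a, 9, 1, 34), (d, 26, 38, t, 2, 8, 19), (d, 28, 1, t, 2, 8, 19), (d, 5, 10, a, 31, 3, 24), (d, 5, 10, a, 9, 1, 34), (n, 15, 19, t, 2, 8, 19), (r, 9, 16, t, 2, 8, 19), (u, 32, 33, a, 31, 3, 24), (u, 32, 33, a, 9, 1, 34), (y, 35, 8, a, 31, 3, 24), (y, 35, 8, a, 9, 1, 34)}.
σ[G != 9]: keep tuples satisfying G != 9 → {(b, 38, 5, a, 31, 3, 24), (b, 38, 5, a, 9, 1, 34), (d, 26, 38, t, 2, 8, 19), (d, 28, 1, t, 2, 8, 19), (d, 5, 10, a, 31, 3, 24), (d, 5, 10, a, 9, 1, 34), (n, 15, 19, t, 2, 8, 19), (u, 32, 33, a, 31, 3, 24), (u, 32, 33, a, 9, 1, 34), (y, 35, 8, a, 31, 3, 24), (y, 35, 8, a, 9, 1, 34)}
σ[E != d]: keep tuples satisfying E != d → {(b, 38, 5, a, 31, 3, 24), (b, 38, 5, a, 9, 1, 34), (n, 15, 19, t, 2, 8, 19), (u, 32, 33, a, 31, 3, 24), (u, 32, 33, a, 9, 1, 34), (y, 35, 8, a, 31, 3, 24), (y, 35, 8, a, 9, 1, 34)}
π[G]: project onto (G) (3 duplicate(s) eliminated) → {15, 32, 35, 38}

{15, 32, 35, 38}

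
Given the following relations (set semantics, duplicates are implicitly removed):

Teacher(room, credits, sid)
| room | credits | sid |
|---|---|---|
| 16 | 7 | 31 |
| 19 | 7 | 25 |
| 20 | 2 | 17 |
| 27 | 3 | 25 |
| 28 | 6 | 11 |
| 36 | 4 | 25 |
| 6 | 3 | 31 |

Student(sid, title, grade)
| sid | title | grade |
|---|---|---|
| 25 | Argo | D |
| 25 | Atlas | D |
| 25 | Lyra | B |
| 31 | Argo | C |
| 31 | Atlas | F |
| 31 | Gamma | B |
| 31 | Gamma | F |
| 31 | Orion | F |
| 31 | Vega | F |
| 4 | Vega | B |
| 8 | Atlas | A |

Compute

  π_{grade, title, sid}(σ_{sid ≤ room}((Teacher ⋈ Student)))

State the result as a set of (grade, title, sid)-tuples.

{(B, Lyra, 25), (D, Argo, 25), (D, Atlas, 25)}

Joining Teacher and Student on sid yields {(16, 7, 31, Argo, C), (16, 7, 31, Atlas, F), (16, 7, 31, Gamma, B), (16, 7, 31, Gamma, F), (16, 7, 31, Orion, F), (16, 7, 31, Vega, F), (19, 7, 25, Argo, D), (19, 7, 25, Atlas, D), (19, 7, 25, Lyra, B), (27, 3, 25, Argo, D), (27, 3, 25, Atlas, D), (27, 3, 25, Lyra, B), (36, 4, 25, Argo, D), (36, 4, 25, Atlas, D), (36, 4, 25, Lyra, B), (6, 3, 31, Argo, C), (6, 3, 31, Atlas, F), (6, 3, 31, Gamma, B), (6, 3, 31, Gamma, F), (6, 3, 31, Orion, F), (6, 3, 31, Vega, F)}.
Selection sid ≤ room: {(27, 3, 25, Argo, D), (27, 3, 25, Atlas, D), (27, 3, 25, Lyra, B), (36, 4, 25, Argo, D), (36, 4, 25, Atlas, D), (36, 4, 25, Lyra, B)}
Projecting to grade, title, sid (3 duplicate(s) eliminated): {(B, Lyra, 25), (D, Argo, 25), (D, Atlas, 25)}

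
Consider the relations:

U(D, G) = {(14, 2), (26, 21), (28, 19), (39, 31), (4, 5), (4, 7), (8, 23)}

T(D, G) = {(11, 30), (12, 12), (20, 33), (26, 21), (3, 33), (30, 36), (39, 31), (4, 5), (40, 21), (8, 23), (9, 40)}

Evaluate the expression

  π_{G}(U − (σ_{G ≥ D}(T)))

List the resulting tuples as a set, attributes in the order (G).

σ[G ≥ D]: keep tuples satisfying G ≥ D → {(11, 30), (12, 12), (20, 33), (3, 33), (30, 36), (4, 5), (8, 23), (9, 40)}
Taking the difference: {(14, 2), (26, 21), (28, 19), (39, 31), (4, 7)}
Projecting to G: {19, 2, 21, 31, 7}

{19, 2, 21, 31, 7}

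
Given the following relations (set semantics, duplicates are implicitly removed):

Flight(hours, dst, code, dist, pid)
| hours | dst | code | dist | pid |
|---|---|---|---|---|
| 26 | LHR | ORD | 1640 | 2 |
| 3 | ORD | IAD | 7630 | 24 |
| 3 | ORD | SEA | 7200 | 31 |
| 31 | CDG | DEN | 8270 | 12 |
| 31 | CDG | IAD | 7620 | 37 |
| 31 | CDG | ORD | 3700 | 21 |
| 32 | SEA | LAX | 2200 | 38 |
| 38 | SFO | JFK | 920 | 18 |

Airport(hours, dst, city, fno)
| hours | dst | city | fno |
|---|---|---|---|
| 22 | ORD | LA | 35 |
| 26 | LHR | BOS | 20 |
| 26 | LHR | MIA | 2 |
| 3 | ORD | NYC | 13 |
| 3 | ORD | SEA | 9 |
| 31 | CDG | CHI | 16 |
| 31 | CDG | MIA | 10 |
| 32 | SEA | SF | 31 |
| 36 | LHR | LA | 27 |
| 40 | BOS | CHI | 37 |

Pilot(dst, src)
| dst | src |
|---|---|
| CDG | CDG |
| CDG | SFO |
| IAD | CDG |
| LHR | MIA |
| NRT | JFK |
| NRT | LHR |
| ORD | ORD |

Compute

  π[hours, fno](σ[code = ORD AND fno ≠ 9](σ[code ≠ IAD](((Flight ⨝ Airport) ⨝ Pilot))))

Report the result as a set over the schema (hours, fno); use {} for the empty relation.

Flight ⋈ Airport (natural join on hours, dst): {(26, LHR, ORD, 1640, 2, BOS, 20), (26, LHR, ORD, 1640, 2, MIA, 2), (3, ORD, IAD, 7630, 24, NYC, 13), (3, ORD, IAD, 7630, 24, SEA, 9), (3, ORD, SEA, 7200, 31, NYC, 13), (3, ORD, SEA, 7200, 31, SEA, 9), (31, CDG, DEN, 8270, 12, CHI, 16), (31, CDG, DEN, 8270, 12, MIA, 10), (31, CDG, IAD, 7620, 37, CHI, 16), (31, CDG, IAD, 7620, 37, MIA, 10), (31, CDG, ORD, 3700, 21, CHI, 16), (31, CDG, ORD, 3700, 21, MIA, 10), (32, SEA, LAX, 2200, 38, SF, 31)}
(Flight ⨝ Airport) ⋈ Pilot (natural join on dst): {(26, LHR, ORD, 1640, 2, BOS, 20, MIA), (26, LHR, ORD, 1640, 2, MIA, 2, MIA), (3, ORD, IAD, 7630, 24, NYC, 13, ORD), (3, ORD, IAD, 7630, 24, SEA, 9, ORD), (3, ORD, SEA, 7200, 31, NYC, 13, ORD), (3, ORD, SEA, 7200, 31, SEA, 9, ORD), (31, CDG, DEN, 8270, 12, CHI, 16, CDG), (31, CDG, DEN, 8270, 12, CHI, 16, SFO), (31, CDG, DEN, 8270, 12, MIA, 10, CDG), (31, CDG, DEN, 8270, 12, MIA, 10, SFO), (31, CDG, IAD, 7620, 37, CHI, 16, CDG), (31, CDG, IAD, 7620, 37, CHI, 16, SFO), (31, CDG, IAD, 7620, 37, MIA, 10, CDG), (31, CDG, IAD, 7620, 37, MIA, 10, SFO), (31, CDG, ORD, 3700, 21, CHI, 16, CDG), (31, CDG, ORD, 3700, 21, CHI, 16, SFO), (31, CDG, ORD, 3700, 21, MIA, 10, CDG), (31, CDG, ORD, 3700, 21, MIA, 10, SFO)}
Apply σ_{code ≠ IAD}; surviving tuples: {(26, LHR, ORD, 1640, 2, BOS, 20, MIA), (26, LHR, ORD, 1640, 2, MIA, 2, MIA), (3, ORD, SEA, 7200, 31, NYC, 13, ORD), (3, ORD, SEA, 7200, 31, SEA, 9, ORD), (31, CDG, DEN, 8270, 12, CHI, 16, CDG), (31, CDG, DEN, 8270, 12, CHI, 16, SFO), (31, CDG, DEN, 8270, 12, MIA, 10, CDG), (31, CDG, DEN, 8270, 12, MIA, 10, SFO), (31, CDG, ORD, 3700, 21, CHI, 16, CDG), (31, CDG, ORD, 3700, 21, CHI, 16, SFO), (31, CDG, ORD, 3700, 21, MIA, 10, CDG), (31, CDG, ORD, 3700, 21, MIA, 10, SFO)}
Apply σ_{code = ORD AND fno ≠ 9}; surviving tuples: {(26, LHR, ORD, 1640, 2, BOS, 20, MIA), (26, LHR, ORD, 1640, 2, MIA, 2, MIA), (31, CDG, ORD, 3700, 21, CHI, 16, CDG), (31, CDG, ORD, 3700, 21, CHI, 16, SFO), (31, CDG, ORD, 3700, 21, MIA, 10, CDG), (31, CDG, ORD, 3700, 21, MIA, 10, SFO)}
π[hours, fno]: project onto (hours, fno) (2 duplicate(s) eliminated) → {(26, 2), (26, 20), (31, 10), (31, 16)}

{(26, 2), (26, 20), (31, 10), (31, 16)}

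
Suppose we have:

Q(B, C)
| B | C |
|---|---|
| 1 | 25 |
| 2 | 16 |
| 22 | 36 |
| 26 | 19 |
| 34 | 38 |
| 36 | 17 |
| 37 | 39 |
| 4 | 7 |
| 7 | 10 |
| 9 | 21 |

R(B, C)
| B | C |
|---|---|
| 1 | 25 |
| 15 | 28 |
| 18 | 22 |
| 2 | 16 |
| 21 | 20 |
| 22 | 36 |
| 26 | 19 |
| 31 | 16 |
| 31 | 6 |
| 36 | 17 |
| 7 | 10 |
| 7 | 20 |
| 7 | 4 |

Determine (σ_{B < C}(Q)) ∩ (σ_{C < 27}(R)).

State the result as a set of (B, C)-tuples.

{(1, 25), (2, 16), (7, 10)}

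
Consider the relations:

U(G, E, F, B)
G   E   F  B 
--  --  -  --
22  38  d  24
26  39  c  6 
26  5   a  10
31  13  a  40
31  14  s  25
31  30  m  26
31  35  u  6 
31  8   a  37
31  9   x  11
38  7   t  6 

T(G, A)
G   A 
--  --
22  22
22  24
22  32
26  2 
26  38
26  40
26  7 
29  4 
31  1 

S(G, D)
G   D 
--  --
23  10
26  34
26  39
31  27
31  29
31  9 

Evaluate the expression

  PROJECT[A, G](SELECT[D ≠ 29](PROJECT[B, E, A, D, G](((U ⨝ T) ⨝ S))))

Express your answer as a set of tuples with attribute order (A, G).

{(1, 31), (2, 26), (38, 26), (40, 26), (7, 26)}

U ⋈ T (natural join on G): {(22, 38, d, 24, 22), (22, 38, d, 24, 24), (22, 38, d, 24, 32), (26, 39, c, 6, 2), (26, 39, c, 6, 38), (26, 39, c, 6, 40), (26, 39, c, 6, 7), (26, 5, a, 10, 2), (26, 5, a, 10, 38), (26, 5, a, 10, 40), (26, 5, a, 10, 7), (31, 13, a, 40, 1), (31, 14, s, 25, 1), (31, 30, m, 26, 1), (31, 35, u, 6, 1), (31, 8, a, 37, 1), (31, 9, x, 11, 1)}
(U ⨝ T) ⋈ S (natural join on G): {(26, 39, c, 6, 2, 34), (26, 39, c, 6, 2, 39), (26, 39, c, 6, 38, 34), (26, 39, c, 6, 38, 39), (26, 39, c, 6, 40, 34), (26, 39, c, 6, 40, 39), (26, 39, c, 6, 7, 34), (26, 39, c, 6, 7, 39), (26, 5, a, 10, 2, 34), (26, 5, a, 10, 2, 39), (26, 5, a, 10, 38, 34), (26, 5, a, 10, 38, 39), (26, 5, a, 10, 40, 34), (26, 5, a, 10, 40, 39), (26, 5, a, 10, 7, 34), (26, 5, a, 10, 7, 39), (31, 13, a, 40, 1, 27), (31, 13, a, 40, 1, 29), (31, 13, a, 40, 1, 9), (31, 14, s, 25, 1, 27), (31, 14, s, 25, 1, 29), (31, 14, s, 25, 1, 9), (31, 30, m, 26, 1, 27), (31, 30, m, 26, 1, 29), (31, 30, m, 26, 1, 9), (31, 35, u, 6, 1, 27), (31, 35, u, 6, 1, 29), (31, 35, u, 6, 1, 9), (31, 8, a, 37, 1, 27), (31, 8, a, 37, 1, 29), (31, 8, a, 37, 1, 9), (31, 9, x, 11, 1, 27), (31, 9, x, 11, 1, 29), (31, 9, x, 11, 1, 9)}
Keep only column(s) B, E, A, D, G: {(10, 5, 2, 34, 26), (10, 5, 2, 39, 26), (10, 5, 38, 34, 26), (10, 5, 38, 39, 26), (10, 5, 40, 34, 26), (10, 5, 40, 39, 26), (10, 5, 7, 34, 26), (10, 5, 7, 39, 26), (11, 9, 1, 27, 31), (11, 9, 1, 29, 31), (11, 9, 1, 9, 31), (25, 14, 1, 27, 31), (25, 14, 1, 29, 31), (25, 14, 1, 9, 31), (26, 30, 1, 27, 31), (26, 30, 1, 29, 31), (26, 30, 1, 9, 31), (37, 8, 1, 27, 31), (37, 8, 1, 29, 31), (37, 8, 1, 9, 31), (40, 13, 1, 27, 31), (40, 13, 1, 29, 31), (40, 13, 1, 9, 31), (6, 35, 1, 27, 31), (6, 35, 1, 29, 31), (6, 35, 1, 9, 31), (6, 39, 2, 34, 26), (6, 39, 2, 39, 26), (6, 39, 38, 34, 26), (6, 39, 38, 39, 26), (6, 39, 40, 34, 26), (6, 39, 40, 39, 26), (6, 39, 7, 34, 26), (6, 39, 7, 39, 26)}
Filtering on D ≠ 29 leaves {(10, 5, 2, 34, 26), (10, 5, 2, 39, 26), (10, 5, 38, 34, 26), (10, 5, 38, 39, 26), (10, 5, 40, 34, 26), (10, 5, 40, 39, 26), (10, 5, 7, 34, 26), (10, 5, 7, 39, 26), (11, 9, 1, 27, 31), (11, 9, 1, 9, 31), (25, 14, 1, 27, 31), (25, 14, 1, 9, 31), (26, 30, 1, 27, 31), (26, 30, 1, 9, 31), (37, 8, 1, 27, 31), (37, 8, 1, 9, 31), (40, 13, 1, 27, 31), (40, 13, 1, 9, 31), (6, 35, 1, 27, 31), (6, 35, 1, 9, 31), (6, 39, 2, 34, 26), (6, 39, 2, 39, 26), (6, 39, 38, 34, 26), (6, 39, 38, 39, 26), (6, 39, 40, 34, 26), (6, 39, 40, 39, 26), (6, 39, 7, 34, 26), (6, 39, 7, 39, 26)}.
Keep only column(s) A, G (23 duplicate(s) eliminated): {(1, 31), (2, 26), (38, 26), (40, 26), (7, 26)}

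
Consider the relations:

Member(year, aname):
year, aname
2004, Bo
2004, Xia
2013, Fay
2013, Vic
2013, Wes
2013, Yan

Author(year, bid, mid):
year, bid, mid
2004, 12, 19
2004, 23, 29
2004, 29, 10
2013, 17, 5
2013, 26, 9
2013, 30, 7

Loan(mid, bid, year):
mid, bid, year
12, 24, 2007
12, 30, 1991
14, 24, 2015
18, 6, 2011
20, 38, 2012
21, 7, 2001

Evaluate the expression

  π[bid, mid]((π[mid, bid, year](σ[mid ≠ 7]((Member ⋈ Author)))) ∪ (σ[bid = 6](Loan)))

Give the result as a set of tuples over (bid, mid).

Natural join on year: {(2004, Bo, 12, 19), (2004, Bo, 23, 29), (2004, Bo, 29, 10), (2004, Xia, 12, 19), (2004, Xia, 23, 29), (2004, Xia, 29, 10), (2013, Fay, 17, 5), (2013, Fay, 26, 9), (2013, Fay, 30, 7), (2013, Vic, 17, 5), (2013, Vic, 26, 9), (2013, Vic, 30, 7), (2013, Wes, 17, 5), (2013, Wes, 26, 9), (2013, Wes, 30, 7), (2013, Yan, 17, 5), (2013, Yan, 26, 9), (2013, Yan, 30, 7)}
Filtering on mid ≠ 7 leaves {(2004, Bo, 12, 19), (2004, Bo, 23, 29), (2004, Bo, 29, 10), (2004, Xia, 12, 19), (2004, Xia, 23, 29), (2004, Xia, 29, 10), (2013, Fay, 17, 5), (2013, Fay, 26, 9), (2013, Vic, 17, 5), (2013, Vic, 26, 9), (2013, Wes, 17, 5), (2013, Wes, 26, 9), (2013, Yan, 17, 5), (2013, Yan, 26, 9)}.
π[mid, bid, year]: project onto (mid, bid, year) (9 duplicate(s) eliminated) → {(10, 29, 2004), (19, 12, 2004), (29, 23, 2004), (5, 17, 2013), (9, 26, 2013)}
Filtering on bid = 6 leaves {(18, 6, 2011)}.
Union: {(10, 29, 2004), (19, 12, 2004), (29, 23, 2004), (5, 17, 2013), (9, 26, 2013)} with {(18, 6, 2011)} → {(10, 29, 2004), (18, 6, 2011), (19, 12, 2004), (29, 23, 2004), (5, 17, 2013), (9, 26, 2013)}
π[bid, mid]: project onto (bid, mid) → {(12, 19), (17, 5), (23, 29), (26, 9), (29, 10), (6, 18)}

{(12, 19), (17, 5), (23, 29), (26, 9), (29, 10), (6, 18)}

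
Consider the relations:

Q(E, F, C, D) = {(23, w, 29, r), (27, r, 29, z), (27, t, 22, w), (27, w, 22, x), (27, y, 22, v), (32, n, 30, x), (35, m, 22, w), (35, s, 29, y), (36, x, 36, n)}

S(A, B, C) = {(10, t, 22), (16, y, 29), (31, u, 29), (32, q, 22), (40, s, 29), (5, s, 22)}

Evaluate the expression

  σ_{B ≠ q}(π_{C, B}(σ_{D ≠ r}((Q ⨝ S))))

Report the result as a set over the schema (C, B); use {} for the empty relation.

{(22, s), (22, t), (29, s), (29, u), (29, y)}

Q ⋈ S (natural join on C): {(23, w, 29, r, 16, y), (23, w, 29, r, 31, u), (23, w, 29, r, 40, s), (27, r, 29, z, 16, y), (27, r, 29, z, 31, u), (27, r, 29, z, 40, s), (27, t, 22, w, 10, t), (27, t, 22, w, 32, q), (27, t, 22, w, 5, s), (27, w, 22, x, 10, t), (27, w, 22, x, 32, q), (27, w, 22, x, 5, s), (27, y, 22, v, 10, t), (27, y, 22, v, 32, q), (27, y, 22, v, 5, s), (35, m, 22, w, 10, t), (35, m, 22, w, 32, q), (35, m, 22, w, 5, s), (35, s, 29, y, 16, y), (35, s, 29, y, 31, u), (35, s, 29, y, 40, s)}
Apply σ_{D ≠ r}; surviving tuples: {(27, r, 29, z, 16, y), (27, r, 29, z, 31, u), (27, r, 29, z, 40, s), (27, t, 22, w, 10, t), (27, t, 22, w, 32, q), (27, t, 22, w, 5, s), (27, w, 22, x, 10, t), (27, w, 22, x, 32, q), (27, w, 22, x, 5, s), (27, y, 22, v, 10, t), (27, y, 22, v, 32, q), (27, y, 22, v, 5, s), (35, m, 22, w, 10, t), (35, m, 22, w, 32, q), (35, m, 22, w, 5, s), (35, s, 29, y, 16, y), (35, s, 29, y, 31, u), (35, s, 29, y, 40, s)}
π[C, B]: project onto (C, B) (12 duplicate(s) eliminated) → {(22, q), (22, s), (22, t), (29, s), (29, u), (29, y)}
Apply σ_{B ≠ q}; surviving tuples: {(22, s), (22, t), (29, s), (29, u), (29, y)}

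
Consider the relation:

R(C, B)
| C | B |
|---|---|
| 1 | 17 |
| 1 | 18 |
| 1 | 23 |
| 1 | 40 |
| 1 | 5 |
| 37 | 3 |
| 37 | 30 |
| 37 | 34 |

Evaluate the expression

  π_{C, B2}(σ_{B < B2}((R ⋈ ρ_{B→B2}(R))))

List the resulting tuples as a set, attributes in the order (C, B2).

ρ[B→B2]: schema becomes (C, B2); tuples unchanged.
Joining R and ρ_{B→B2}(R) on C yields {(1, 17, 17), (1, 17, 18), (1, 17, 23), (1, 17, 40), (1, 17, 5), (1, 18, 17), (1, 18, 18), (1, 18, 23), (1, 18, 40), (1, 18, 5), (1, 23, 17), (1, 23, 18), (1, 23, 23), (1, 23, 40), (1, 23, 5), (1, 40, 17), (1, 40, 18), (1, 40, 23), (1, 40, 40), (1, 40, 5), (1, 5, 17), (1, 5, 18), (1, 5, 23), (1, 5, 40), (1, 5, 5), (37, 3, 3), (37, 3, 30), (37, 3, 34), (37, 30, 3), (37, 30, 30), (37, 30, 34), (37, 34, 3), (37, 34, 30), (37, 34, 34)}.
Selection B < B2: {(1, 17, 18), (1, 17, 23), (1, 17, 40), (1, 18, 23), (1, 18, 40), (1, 23, 40), (1, 5, 17), (1, 5, 18), (1, 5, 23), (1, 5, 40), (37, 3, 30), (37, 3, 34), (37, 30, 34)}
Projecting to C, B2 (7 duplicate(s) eliminated): {(1, 17), (1, 18), (1, 23), (1, 40), (37, 30), (37, 34)}

{(1, 17), (1, 18), (1, 23), (1, 40), (37, 30), (37, 34)}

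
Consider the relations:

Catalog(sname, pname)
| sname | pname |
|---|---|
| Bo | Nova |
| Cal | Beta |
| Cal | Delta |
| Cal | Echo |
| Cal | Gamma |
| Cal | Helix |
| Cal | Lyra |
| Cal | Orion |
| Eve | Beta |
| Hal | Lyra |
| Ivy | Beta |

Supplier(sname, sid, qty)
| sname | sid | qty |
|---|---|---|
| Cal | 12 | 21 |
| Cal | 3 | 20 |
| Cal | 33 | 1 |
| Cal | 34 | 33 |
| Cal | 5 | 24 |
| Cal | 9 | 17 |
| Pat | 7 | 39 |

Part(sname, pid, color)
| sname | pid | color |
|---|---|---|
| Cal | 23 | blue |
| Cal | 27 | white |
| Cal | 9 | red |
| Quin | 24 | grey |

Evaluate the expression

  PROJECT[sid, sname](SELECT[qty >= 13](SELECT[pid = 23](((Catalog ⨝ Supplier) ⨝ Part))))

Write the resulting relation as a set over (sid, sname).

{(12, Cal), (3, Cal), (34, Cal), (5, Cal), (9, Cal)}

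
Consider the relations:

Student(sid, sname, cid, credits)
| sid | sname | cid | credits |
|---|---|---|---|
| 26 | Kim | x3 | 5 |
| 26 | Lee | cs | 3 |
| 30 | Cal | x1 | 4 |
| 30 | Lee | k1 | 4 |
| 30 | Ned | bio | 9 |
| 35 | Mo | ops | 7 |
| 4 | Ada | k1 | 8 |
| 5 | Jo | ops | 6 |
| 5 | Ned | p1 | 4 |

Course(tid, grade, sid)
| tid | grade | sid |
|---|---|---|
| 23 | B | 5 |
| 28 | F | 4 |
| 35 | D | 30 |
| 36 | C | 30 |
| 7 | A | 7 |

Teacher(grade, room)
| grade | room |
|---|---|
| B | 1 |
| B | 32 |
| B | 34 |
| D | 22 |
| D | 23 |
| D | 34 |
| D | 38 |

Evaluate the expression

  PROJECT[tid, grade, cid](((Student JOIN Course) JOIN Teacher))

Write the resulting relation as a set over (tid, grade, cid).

{(23, B, ops), (23, B, p1), (35, D, bio), (35, D, k1), (35, D, x1)}

Student ⋈ Course (natural join on sid): {(30, Cal, x1, 4, 35, D), (30, Cal, x1, 4, 36, C), (30, Lee, k1, 4, 35, D), (30, Lee, k1, 4, 36, C), (30, Ned, bio, 9, 35, D), (30, Ned, bio, 9, 36, C), (4, Ada, k1, 8, 28, F), (5, Jo, ops, 6, 23, B), (5, Ned, p1, 4, 23, B)}
(Student JOIN Course) ⋈ Teacher (natural join on grade): {(30, Cal, x1, 4, 35, D, 22), (30, Cal, x1, 4, 35, D, 23), (30, Cal, x1, 4, 35, D, 34), (30, Cal, x1, 4, 35, D, 38), (30, Lee, k1, 4, 35, D, 22), (30, Lee, k1, 4, 35, D, 23), (30, Lee, k1, 4, 35, D, 34), (30, Lee, k1, 4, 35, D, 38), (30, Ned, bio, 9, 35, D, 22), (30, Ned, bio, 9, 35, D, 23), (30, Ned, bio, 9, 35, D, 34), (30, Ned, bio, 9, 35, D, 38), (5, Jo, ops, 6, 23, B, 1), (5, Jo, ops, 6, 23, B, 32), (5, Jo, ops, 6, 23, B, 34), (5, Ned, p1, 4, 23, B, 1), (5, Ned, p1, 4, 23, B, 32), (5, Ned, p1, 4, 23, B, 34)}
Keep only column(s) tid, grade, cid (13 duplicate(s) eliminated): {(23, B, ops), (23, B, p1), (35, D, bio), (35, D, k1), (35, D, x1)}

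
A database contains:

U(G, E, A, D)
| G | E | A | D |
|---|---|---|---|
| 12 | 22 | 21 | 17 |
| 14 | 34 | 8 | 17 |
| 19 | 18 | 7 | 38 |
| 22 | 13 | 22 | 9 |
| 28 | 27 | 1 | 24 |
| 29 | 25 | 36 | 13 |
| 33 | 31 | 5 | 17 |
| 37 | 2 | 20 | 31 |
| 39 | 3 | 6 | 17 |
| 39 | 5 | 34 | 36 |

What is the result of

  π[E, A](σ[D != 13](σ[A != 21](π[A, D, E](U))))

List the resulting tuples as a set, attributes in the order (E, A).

{(13, 22), (18, 7), (2, 20), (27, 1), (3, 6), (31, 5), (34, 8), (5, 34)}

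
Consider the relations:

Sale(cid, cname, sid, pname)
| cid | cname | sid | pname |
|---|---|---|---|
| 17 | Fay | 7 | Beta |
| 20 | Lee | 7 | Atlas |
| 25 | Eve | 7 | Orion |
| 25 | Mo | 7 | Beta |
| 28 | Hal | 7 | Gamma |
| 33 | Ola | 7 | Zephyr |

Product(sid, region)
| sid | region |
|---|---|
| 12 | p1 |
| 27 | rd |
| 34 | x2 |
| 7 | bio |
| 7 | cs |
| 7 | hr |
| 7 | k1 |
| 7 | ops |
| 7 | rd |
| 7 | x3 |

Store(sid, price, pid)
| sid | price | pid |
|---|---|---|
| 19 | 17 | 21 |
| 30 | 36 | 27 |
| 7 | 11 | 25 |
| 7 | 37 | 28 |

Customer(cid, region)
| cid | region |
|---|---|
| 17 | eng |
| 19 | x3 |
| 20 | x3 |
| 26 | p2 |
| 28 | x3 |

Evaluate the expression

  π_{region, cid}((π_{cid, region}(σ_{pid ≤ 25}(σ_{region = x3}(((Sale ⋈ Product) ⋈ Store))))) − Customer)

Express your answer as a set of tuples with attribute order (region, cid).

{(x3, 17), (x3, 25), (x3, 33)}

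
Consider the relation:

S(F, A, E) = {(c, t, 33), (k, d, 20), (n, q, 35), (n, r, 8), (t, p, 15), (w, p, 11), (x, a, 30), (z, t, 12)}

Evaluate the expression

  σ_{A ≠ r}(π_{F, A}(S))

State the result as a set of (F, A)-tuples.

Projecting to F, A: {(c, t), (k, d), (n, q), (n, r), (t, p), (w, p), (x, a), (z, t)}
Selection A ≠ r: {(c, t), (k, d), (n, q), (t, p), (w, p), (x, a), (z, t)}

{(c, t), (k, d), (n, q), (t, p), (w, p), (x, a), (z, t)}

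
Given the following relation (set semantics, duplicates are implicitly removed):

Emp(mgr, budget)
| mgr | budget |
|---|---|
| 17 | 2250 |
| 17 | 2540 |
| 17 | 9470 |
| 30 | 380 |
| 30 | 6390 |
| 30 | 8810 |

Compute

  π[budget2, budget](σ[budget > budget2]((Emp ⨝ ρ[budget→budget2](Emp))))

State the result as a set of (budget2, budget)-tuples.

{(2250, 2540), (2250, 9470), (2540, 9470), (380, 6390), (380, 8810), (6390, 8810)}

ρ[budget→budget2]: schema becomes (mgr, budget2); tuples unchanged.
Joining Emp and ρ[budget→budget2](Emp) on mgr yields {(17, 2250, 2250), (17, 2250, 2540), (17, 2250, 9470), (17, 2540, 2250), (17, 2540, 2540), (17, 2540, 9470), (17, 9470, 2250), (17, 9470, 2540), (17, 9470, 9470), (30, 380, 380), (30, 380, 6390), (30, 380, 8810), (30, 6390, 380), (30, 6390, 6390), (30, 6390, 8810), (30, 8810, 380), (30, 8810, 6390), (30, 8810, 8810)}.
Selection budget > budget2: {(17, 2540, 2250), (17, 9470, 2250), (17, 9470, 2540), (30, 6390, 380), (30, 8810, 380), (30, 8810, 6390)}
Projecting to budget2, budget: {(2250, 2540), (2250, 9470), (2540, 9470), (380, 6390), (380, 8810), (6390, 8810)}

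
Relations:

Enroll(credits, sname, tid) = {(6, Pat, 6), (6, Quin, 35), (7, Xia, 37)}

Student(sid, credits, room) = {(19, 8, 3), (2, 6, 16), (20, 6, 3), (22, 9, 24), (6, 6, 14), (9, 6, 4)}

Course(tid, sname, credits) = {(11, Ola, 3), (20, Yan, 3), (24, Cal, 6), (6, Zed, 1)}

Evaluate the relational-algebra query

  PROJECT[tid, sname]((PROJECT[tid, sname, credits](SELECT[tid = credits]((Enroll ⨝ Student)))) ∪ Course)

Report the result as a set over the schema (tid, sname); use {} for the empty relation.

Joining Enroll and Student on credits yields {(6, Pat, 6, 2, 16), (6, Pat, 6, 20, 3), (6, Pat, 6, 6, 14), (6, Pat, 6, 9, 4), (6, Quin, 35, 2, 16), (6, Quin, 35, 20, 3), (6, Quin, 35, 6, 14), (6, Quin, 35, 9, 4)}.
Selection tid = credits: {(6, Pat, 6, 2, 16), (6, Pat, 6, 20, 3), (6, Pat, 6, 6, 14), (6, Pat, 6, 9, 4)}
π[tid, sname, credits]: project onto (tid, sname, credits) (3 duplicate(s) eliminated) → {(6, Pat, 6)}
Taking the union: {(11, Ola, 3), (20, Yan, 3), (24, Cal, 6), (6, Pat, 6), (6, Zed, 1)}
π[tid, sname]: project onto (tid, sname) → {(11, Ola), (20, Yan), (24, Cal), (6, Pat), (6, Zed)}

{(11, Ola), (20, Yan), (24, Cal), (6, Pat), (6, Zed)}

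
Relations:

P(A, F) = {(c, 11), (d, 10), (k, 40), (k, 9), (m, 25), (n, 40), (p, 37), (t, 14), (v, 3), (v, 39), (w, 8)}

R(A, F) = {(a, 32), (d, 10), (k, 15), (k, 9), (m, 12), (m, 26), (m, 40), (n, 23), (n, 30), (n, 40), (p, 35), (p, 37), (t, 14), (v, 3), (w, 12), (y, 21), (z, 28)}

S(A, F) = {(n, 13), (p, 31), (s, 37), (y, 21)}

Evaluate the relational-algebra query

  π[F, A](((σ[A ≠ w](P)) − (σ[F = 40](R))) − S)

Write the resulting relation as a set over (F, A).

Selection A ≠ w: {(c, 11), (d, 10), (k, 40), (k, 9), (m, 25), (n, 40), (p, 37), (t, 14), (v, 3), (v, 39)}
Selection F = 40: {(m, 40), (n, 40)}
Taking the difference: {(c, 11), (d, 10), (k, 40), (k, 9), (m, 25), (p, 37), (t, 14), (v, 3), (v, 39)}
Taking the difference: {(c, 11), (d, 10), (k, 40), (k, 9), (m, 25), (p, 37), (t, 14), (v, 3), (v, 39)}
Keep only column(s) F, A: {(10, d), (11, c), (14, t), (25, m), (3, v), (37, p), (39, v), (40, k), (9, k)}

{(10, d), (11, c), (14, t), (25, m), (3, v), (37, p), (39, v), (40, k), (9, k)}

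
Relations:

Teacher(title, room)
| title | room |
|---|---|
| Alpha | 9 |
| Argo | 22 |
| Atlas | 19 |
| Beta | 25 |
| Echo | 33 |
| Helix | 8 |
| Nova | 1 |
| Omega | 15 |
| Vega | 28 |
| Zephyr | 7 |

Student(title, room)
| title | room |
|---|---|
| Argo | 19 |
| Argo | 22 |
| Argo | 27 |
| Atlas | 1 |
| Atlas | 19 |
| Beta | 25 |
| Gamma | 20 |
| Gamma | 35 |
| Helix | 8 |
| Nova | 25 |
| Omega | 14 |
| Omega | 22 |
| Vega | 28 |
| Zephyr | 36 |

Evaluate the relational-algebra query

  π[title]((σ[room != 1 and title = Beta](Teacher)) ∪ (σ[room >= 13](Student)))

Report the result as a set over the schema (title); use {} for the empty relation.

{Argo, Atlas, Beta, Gamma, Nova, Omega, Vega, Zephyr}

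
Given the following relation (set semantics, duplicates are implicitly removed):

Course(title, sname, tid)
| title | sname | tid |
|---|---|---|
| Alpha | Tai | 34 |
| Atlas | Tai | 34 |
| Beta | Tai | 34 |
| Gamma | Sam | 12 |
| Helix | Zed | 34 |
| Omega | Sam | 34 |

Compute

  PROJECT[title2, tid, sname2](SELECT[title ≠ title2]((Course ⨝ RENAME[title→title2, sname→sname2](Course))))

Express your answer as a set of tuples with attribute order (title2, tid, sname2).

ρ[title→title2, sname→sname2]: schema becomes (title2, sname2, tid); tuples unchanged.
Natural join on tid: {(Alpha, Tai, 34, Alpha, Tai), (Alpha, Tai, 34, Atlas, Tai), (Alpha, Tai, 34, Beta, Tai), (Alpha, Tai, 34, Helix, Zed), (Alpha, Tai, 34, Omega, Sam), (Atlas, Tai, 34, Alpha, Tai), (Atlas, Tai, 34, Atlas, Tai), (Atlas, Tai, 34, Beta, Tai), (Atlas, Tai, 34, Helix, Zed), (Atlas, Tai, 34, Omega, Sam), (Beta, Tai, 34, Alpha, Tai), (Beta, Tai, 34, Atlas, Tai), (Beta, Tai, 34, Beta, Tai), (Beta, Tai, 34, Helix, Zed), (Beta, Tai, 34, Omega, Sam), (Gamma, Sam, 12, Gamma, Sam), (Helix, Zed, 34, Alpha, Tai), (Helix, Zed, 34, Atlas, Tai), (Helix, Zed, 34, Beta, Tai), (Helix, Zed, 34, Helix, Zed), (Helix, Zed, 34, Omega, Sam), (Omega, Sam, 34, Alpha, Tai), (Omega, Sam, 34, Atlas, Tai), (Omega, Sam, 34, Beta, Tai), (Omega, Sam, 34, Helix, Zed), (Omega, Sam, 34, Omega, Sam)}
σ[title ≠ title2]: keep tuples satisfying title ≠ title2 → {(Alpha, Tai, 34, Atlas, Tai), (Alpha, Tai, 34, Beta, Tai), (Alpha, Tai, 34, Helix, Zed), (Alpha, Tai, 34, Omega, Sam), (Atlas, Tai, 34, Alpha, Tai), (Atlas, Tai, 34, Beta, Tai), (Atlas, Tai, 34, Helix, Zed), (Atlas, Tai, 34, Omega, Sam), (Beta, Tai, 34, Alpha, Tai), (Beta, Tai, 34, Atlas, Tai), (Beta, Tai, 34, Helix, Zed), (Beta, Tai, 34, Omega, Sam), (Helix, Zed, 34, Alpha, Tai), (Helix, Zed, 34, Atlas, Tai), (Helix, Zed, 34, Beta, Tai), (Helix, Zed, 34, Omega, Sam), (Omega, Sam, 34, Alpha, Tai), (Omega, Sam, 34, Atlas, Tai), (Omega, Sam, 34, Beta, Tai), (Omega, Sam, 34, Helix, Zed)}
Keep only column(s) title2, tid, sname2 (15 duplicate(s) eliminated): {(Alpha, 34, Tai), (Atlas, 34, Tai), (Beta, 34, Tai), (Helix, 34, Zed), (Omega, 34, Sam)}

{(Alpha, 34, Tai), (Atlas, 34, Tai), (Beta, 34, Tai), (Helix, 34, Zed), (Omega, 34, Sam)}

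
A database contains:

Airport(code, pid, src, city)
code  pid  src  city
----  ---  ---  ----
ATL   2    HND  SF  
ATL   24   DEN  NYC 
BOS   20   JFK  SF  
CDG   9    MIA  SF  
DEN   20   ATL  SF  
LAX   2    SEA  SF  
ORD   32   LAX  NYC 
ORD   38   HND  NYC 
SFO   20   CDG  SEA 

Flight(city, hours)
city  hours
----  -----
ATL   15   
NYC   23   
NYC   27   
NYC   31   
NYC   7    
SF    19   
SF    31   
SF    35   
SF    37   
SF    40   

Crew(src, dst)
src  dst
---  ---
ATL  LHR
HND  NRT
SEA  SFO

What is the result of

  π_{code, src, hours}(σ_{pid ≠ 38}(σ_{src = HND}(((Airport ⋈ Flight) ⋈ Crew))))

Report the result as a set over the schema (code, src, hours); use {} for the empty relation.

{(ATL, HND, 19), (ATL, HND, 31), (ATL, HND, 35), (ATL, HND, 37), (ATL, HND, 40)}

Natural join on city: {(ATL, 2, HND, SF, 19), (ATL, 2, HND, SF, 31), (ATL, 2, HND, SF, 35), (ATL, 2, HND, SF, 37), (ATL, 2, HND, SF, 40), (ATL, 24, DEN, NYC, 23), (ATL, 24, DEN, NYC, 27), (ATL, 24, DEN, NYC, 31), (ATL, 24, DEN, NYC, 7), (BOS, 20, JFK, SF, 19), (BOS, 20, JFK, SF, 31), (BOS, 20, JFK, SF, 35), (BOS, 20, JFK, SF, 37), (BOS, 20, JFK, SF, 40), (CDG, 9, MIA, SF, 19), (CDG, 9, MIA, SF, 31), (CDG, 9, MIA, SF, 35), (CDG, 9, MIA, SF, 37), (CDG, 9, MIA, SF, 40), (DEN, 20, ATL, SF, 19), (DEN, 20, ATL, SF, 31), (DEN, 20, ATL, SF, 35), (DEN, 20, ATL, SF, 37), (DEN, 20, ATL, SF, 40), (LAX, 2, SEA, SF, 19), (LAX, 2, SEA, SF, 31), (LAX, 2, SEA, SF, 35), (LAX, 2, SEA, SF, 37), (LAX, 2, SEA, SF, 40), (ORD, 32, LAX, NYC, 23), (ORD, 32, LAX, NYC, 27), (ORD, 32, LAX, NYC, 31), (ORD, 32, LAX, NYC, 7), (ORD, 38, HND, NYC, 23), (ORD, 38, HND, NYC, 27), (ORD, 38, HND, NYC, 31), (ORD, 38, HND, NYC, 7)}
Natural join on src: {(ATL, 2, HND, SF, 19, NRT), (ATL, 2, HND, SF, 31, NRT), (ATL, 2, HND, SF, 35, NRT), (ATL, 2, HND, SF, 37, NRT), (ATL, 2, HND, SF, 40, NRT), (DEN, 20, ATL, SF, 19, LHR), (DEN, 20, ATL, SF, 31, LHR), (DEN, 20, ATL, SF, 35, LHR), (DEN, 20, ATL, SF, 37, LHR), (DEN, 20, ATL, SF, 40, LHR), (LAX, 2, SEA, SF, 19, SFO), (LAX, 2, SEA, SF, 31, SFO), (LAX, 2, SEA, SF, 35, SFO), (LAX, 2, SEA, SF, 37, SFO), (LAX, 2, SEA, SF, 40, SFO), (ORD, 38, HND, NYC, 23, NRT), (ORD, 38, HND, NYC, 27, NRT), (ORD, 38, HND, NYC, 31, NRT), (ORD, 38, HND, NYC, 7, NRT)}
σ[src = HND]: keep tuples satisfying src = HND → {(ATL, 2, HND, SF, 19, NRT), (ATL, 2, HND, SF, 31, NRT), (ATL, 2, HND, SF, 35, NRT), (ATL, 2, HND, SF, 37, NRT), (ATL, 2, HND, SF, 40, NRT), (ORD, 38, HND, NYC, 23, NRT), (ORD, 38, HND, NYC, 27, NRT), (ORD, 38, HND, NYC, 31, NRT), (ORD, 38, HND, NYC, 7, NRT)}
σ[pid ≠ 38]: keep tuples satisfying pid ≠ 38 → {(ATL, 2, HND, SF, 19, NRT), (ATL, 2, HND, SF, 31, NRT), (ATL, 2, HND, SF, 35, NRT), (ATL, 2, HND, SF, 37, NRT), (ATL, 2, HND, SF, 40, NRT)}
Keep only column(s) code, src, hours: {(ATL, HND, 19), (ATL, HND, 31), (ATL, HND, 35), (ATL, HND, 37), (ATL, HND, 40)}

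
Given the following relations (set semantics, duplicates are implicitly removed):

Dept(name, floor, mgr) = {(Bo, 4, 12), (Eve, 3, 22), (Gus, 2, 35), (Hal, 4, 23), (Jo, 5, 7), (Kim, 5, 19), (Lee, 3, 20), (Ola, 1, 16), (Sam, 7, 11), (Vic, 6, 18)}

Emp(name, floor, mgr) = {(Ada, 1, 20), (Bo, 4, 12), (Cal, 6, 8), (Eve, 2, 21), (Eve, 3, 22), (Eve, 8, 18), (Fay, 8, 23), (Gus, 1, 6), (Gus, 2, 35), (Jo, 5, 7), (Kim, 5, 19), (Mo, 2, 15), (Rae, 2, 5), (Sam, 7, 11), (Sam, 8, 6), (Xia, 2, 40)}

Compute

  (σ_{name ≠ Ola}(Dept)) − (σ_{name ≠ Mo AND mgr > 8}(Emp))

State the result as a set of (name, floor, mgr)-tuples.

σ[name ≠ Ola]: keep tuples satisfying name ≠ Ola → {(Bo, 4, 12), (Eve, 3, 22), (Gus, 2, 35), (Hal, 4, 23), (Jo, 5, 7), (Kim, 5, 19), (Lee, 3, 20), (Sam, 7, 11), (Vic, 6, 18)}
σ[name ≠ Mo AND mgr > 8]: keep tuples satisfying name ≠ Mo AND mgr > 8 → {(Ada, 1, 20), (Bo, 4, 12), (Eve, 2, 21), (Eve, 3, 22), (Eve, 8, 18), (Fay, 8, 23), (Gus, 2, 35), (Kim, 5, 19), (Sam, 7, 11), (Xia, 2, 40)}
Taking the difference: {(Hal, 4, 23), (Jo, 5, 7), (Lee, 3, 20), (Vic, 6, 18)}

{(Hal, 4, 23), (Jo, 5, 7), (Lee, 3, 20), (Vic, 6, 18)}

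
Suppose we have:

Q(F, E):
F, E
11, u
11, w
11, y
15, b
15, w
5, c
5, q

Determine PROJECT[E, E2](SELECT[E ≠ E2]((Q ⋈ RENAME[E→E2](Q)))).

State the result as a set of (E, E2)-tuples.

ρ[E→E2]: schema becomes (F, E2); tuples unchanged.
Natural join on F: {(11, u, u), (11, u, w), (11, u, y), (11, w, u), (11, w, w), (11, w, y), (11, y, u), (11, y, w), (11, y, y), (15, b, b), (15, b, w), (15, w, b), (15, w, w), (5, c, c), (5, c, q), (5, q, c), (5, q, q)}
σ[E ≠ E2]: keep tuples satisfying E ≠ E2 → {(11, u, w), (11, u, y), (11, w, u), (11, w, y), (11, y, u), (11, y, w), (15, b, w), (15, w, b), (5, c, q), (5, q, c)}
π[E, E2]: project onto (E, E2) → {(b, w), (c, q), (q, c), (u, w), (u, y), (w, b), (w, u), (w, y), (y, u), (y, w)}

{(b, w), (c, q), (q, c), (u, w), (u, y), (w, b), (w, u), (w, y), (y, u), (y, w)}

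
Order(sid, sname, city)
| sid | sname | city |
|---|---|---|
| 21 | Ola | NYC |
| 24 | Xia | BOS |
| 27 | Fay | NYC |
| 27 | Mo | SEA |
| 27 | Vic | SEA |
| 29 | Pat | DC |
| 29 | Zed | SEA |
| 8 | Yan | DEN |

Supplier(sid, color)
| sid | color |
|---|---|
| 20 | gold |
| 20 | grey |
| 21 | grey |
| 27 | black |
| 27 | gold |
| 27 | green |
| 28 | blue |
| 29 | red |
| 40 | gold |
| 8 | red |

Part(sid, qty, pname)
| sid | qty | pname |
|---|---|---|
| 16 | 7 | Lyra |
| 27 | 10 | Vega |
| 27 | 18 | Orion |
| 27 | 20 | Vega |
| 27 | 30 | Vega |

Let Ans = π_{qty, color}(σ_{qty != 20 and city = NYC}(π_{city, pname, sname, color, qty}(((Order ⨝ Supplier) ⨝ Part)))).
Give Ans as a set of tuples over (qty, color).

{(10, black), (10, gold), (10, green), (18, black), (18, gold), (18, green), (30, black), (30, gold), (30, green)}

Order ⋈ Supplier (natural join on sid): {(21, Ola, NYC, grey), (27, Fay, NYC, black), (27, Fay, NYC, gold), (27, Fay, NYC, green), (27, Mo, SEA, black), (27, Mo, SEA, gold), (27, Mo, SEA, green), (27, Vic, SEA, black), (27, Vic, SEA, gold), (27, Vic, SEA, green), (29, Pat, DC, red), (29, Zed, SEA, red), (8, Yan, DEN, red)}
(Order ⨝ Supplier) ⋈ Part (natural join on sid): {(27, Fay, NYC, black, 10, Vega), (27, Fay, NYC, black, 18, Orion), (27, Fay, NYC, black, 20, Vega), (27, Fay, NYC, black, 30, Vega), (27, Fay, NYC, gold, 10, Vega), (27, Fay, NYC, gold, 18, Orion), (27, Fay, NYC, gold, 20, Vega), (27, Fay, NYC, gold, 30, Vega), (27, Fay, NYC, green, 10, Vega), (27, Fay, NYC, green, 18, Orion), (27, Fay, NYC, green, 20, Vega), (27, Fay, NYC, green, 30, Vega), (27, Mo, SEA, black, 10, Vega), (27, Mo, SEA, black, 18, Orion), (27, Mo, SEA, black, 20, Vega), (27, Mo, SEA, black, 30, Vega), (27, Mo, SEA, gold, 10, Vega), (27, Mo, SEA, gold, 18, Orion), (27, Mo, SEA, gold, 20, Vega), (27, Mo, SEA, gold, 30, Vega), (27, Mo, SEA, green, 10, Vega), (27, Mo, SEA, green, 18, Orion), (27, Mo, SEA, green, 20, Vega), (27, Mo, SEA, green, 30, Vega), (27, Vic, SEA, black, 10, Vega), (27, Vic, SEA, black, 18, Orion), (27, Vic, SEA, black, 20, Vega), (27, Vic, SEA, black, 30, Vega), (27, Vic, SEA, gold, 10, Vega), (27, Vic, SEA, gold, 18, Orion), (27, Vic, SEA, gold, 20, Vega), (27, Vic, SEA, gold, 30, Vega), (27, Vic, SEA, green, 10, Vega), (27, Vic, SEA, green, 18, Orion), (27, Vic, SEA, green, 20, Vega), (27, Vic, SEA, green, 30, Vega)}
Keep only column(s) city, pname, sname, color, qty: {(NYC, Orion, Fay, black, 18), (NYC, Orion, Fay, gold, 18), (NYC, Orion, Fay, green, 18), (NYC, Vega, Fay, black, 10), (NYC, Vega, Fay, black, 20), (NYC, Vega, Fay, black, 30), (NYC, Vega, Fay, gold, 10), (NYC, Vega, Fay, gold, 20), (NYC, Vega, Fay, gold, 30), (NYC, Vega, Fay, green, 10), (NYC, Vega, Fay, green, 20), (NYC, Vega, Fay, green, 30), (SEA, Orion, Mo, black, 18), (SEA, Orion, Mo, gold, 18), (SEA, Orion, Mo, green, 18), (SEA, Orion, Vic, black, 18), (SEA, Orion, Vic, gold, 18), (SEA, Orion, Vic, green, 18), (SEA, Vega, Mo, black, 10), (SEA, Vega, Mo, black, 20), (SEA, Vega, Mo, black, 30), (SEA, Vega, Mo, gold, 10), (SEA, Vega, Mo, gold, 20), (SEA, Vega, Mo, gold, 30), (SEA, Vega, Mo, green, 10), (SEA, Vega, Mo, green, 20), (SEA, Vega, Mo, green, 30), (SEA, Vega, Vic, black, 10), (SEA, Vega, Vic, black, 20), (SEA, Vega, Vic, black, 30), (SEA, Vega, Vic, gold, 10), (SEA, Vega, Vic, gold, 20), (SEA, Vega, Vic, gold, 30), (SEA, Vega, Vic, green, 10), (SEA, Vega, Vic, green, 20), (SEA, Vega, Vic, green, 30)}
Filtering on qty != 20 and city = NYC leaves {(NYC, Orion, Fay, black, 18), (NYC, Orion, Fay, gold, 18), (NYC, Orion, Fay, green, 18), (NYC, Vega, Fay, black, 10), (NYC, Vega, Fay, black, 30), (NYC, Vega, Fay, gold, 10), (NYC, Vega, Fay, gold, 30), (NYC, Vega, Fay, green, 10), (NYC, Vega, Fay, green, 30)}.
Keep only column(s) qty, color: {(10, black), (10, gold), (10, green), (18, black), (18, gold), (18, green), (30, black), (30, gold), (30, green)}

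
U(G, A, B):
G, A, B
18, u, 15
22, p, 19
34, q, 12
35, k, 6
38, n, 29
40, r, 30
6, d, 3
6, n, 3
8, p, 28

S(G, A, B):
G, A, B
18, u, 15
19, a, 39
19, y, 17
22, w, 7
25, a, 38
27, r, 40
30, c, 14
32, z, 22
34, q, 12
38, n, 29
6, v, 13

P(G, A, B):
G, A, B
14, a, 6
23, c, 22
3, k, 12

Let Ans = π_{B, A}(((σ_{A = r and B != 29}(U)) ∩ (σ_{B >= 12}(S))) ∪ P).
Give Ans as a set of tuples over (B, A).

{(12, k), (22, c), (6, a)}

Filtering on A = r and B != 29 leaves {(40, r, 30)}.
Filtering on B >= 12 leaves {(18, u, 15), (19, a, 39), (19, y, 17), (25, a, 38), (27, r, 40), (30, c, 14), (32, z, 22), (34, q, 12), (38, n, 29), (6, v, 13)}.
Set intersection of the two operands is {}.
Set union of the two operands is {(14, a, 6), (23, c, 22), (3, k, 12)}.
π_{B, A} gives {(12, k), (22, c), (6, a)}.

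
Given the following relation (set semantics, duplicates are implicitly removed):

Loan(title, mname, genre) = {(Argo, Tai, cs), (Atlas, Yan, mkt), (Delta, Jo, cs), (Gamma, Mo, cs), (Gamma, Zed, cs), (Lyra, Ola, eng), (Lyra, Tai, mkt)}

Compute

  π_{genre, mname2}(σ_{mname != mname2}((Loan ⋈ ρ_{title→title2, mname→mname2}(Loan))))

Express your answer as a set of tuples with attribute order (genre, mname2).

{(cs, Jo), (cs, Mo), (cs, Tai), (cs, Zed), (mkt, Tai), (mkt, Yan)}

ρ[title→title2, mname→mname2]: schema becomes (title2, mname2, genre); tuples unchanged.
Joining Loan and ρ_{title→title2, mname→mname2}(Loan) on genre yields {(Argo, Tai, cs, Argo, Tai), (Argo, Tai, cs, Delta, Jo), (Argo, Tai, cs, Gamma, Mo), (Argo, Tai, cs, Gamma, Zed), (Atlas, Yan, mkt, Atlas, Yan), (Atlas, Yan, mkt, Lyra, Tai), (Delta, Jo, cs, Argo, Tai), (Delta, Jo, cs, Delta, Jo), (Delta, Jo, cs, Gamma, Mo), (Delta, Jo, cs, Gamma, Zed), (Gamma, Mo, cs, Argo, Tai), (Gamma, Mo, cs, Delta, Jo), (Gamma, Mo, cs, Gamma, Mo), (Gamma, Mo, cs, Gamma, Zed), (Gamma, Zed, cs, Argo, Tai), (Gamma, Zed, cs, Delta, Jo), (Gamma, Zed, cs, Gamma, Mo), (Gamma, Zed, cs, Gamma, Zed), (Lyra, Ola, eng, Lyra, Ola), (Lyra, Tai, mkt, Atlas, Yan), (Lyra, Tai, mkt, Lyra, Tai)}.
σ[mname != mname2]: keep tuples satisfying mname != mname2 → {(Argo, Tai, cs, Delta, Jo), (Argo, Tai, cs, Gamma, Mo), (Argo, Tai, cs, Gamma, Zed), (Atlas, Yan, mkt, Lyra, Tai), (Delta, Jo, cs, Argo, Tai), (Delta, Jo, cs, Gamma, Mo), (Delta, Jo, cs, Gamma, Zed), (Gamma, Mo, cs, Argo, Tai), (Gamma, Mo, cs, Delta, Jo), (Gamma, Mo, cs, Gamma, Zed), (Gamma, Zed, cs, Argo, Tai), (Gamma, Zed, cs, Delta, Jo), (Gamma, Zed, cs, Gamma, Mo), (Lyra, Tai, mkt, Atlas, Yan)}
π[genre, mname2]: project onto (genre, mname2) (8 duplicate(s) eliminated) → {(cs, Jo), (cs, Mo), (cs, Tai), (cs, Zed), (mkt, Tai), (mkt, Yan)}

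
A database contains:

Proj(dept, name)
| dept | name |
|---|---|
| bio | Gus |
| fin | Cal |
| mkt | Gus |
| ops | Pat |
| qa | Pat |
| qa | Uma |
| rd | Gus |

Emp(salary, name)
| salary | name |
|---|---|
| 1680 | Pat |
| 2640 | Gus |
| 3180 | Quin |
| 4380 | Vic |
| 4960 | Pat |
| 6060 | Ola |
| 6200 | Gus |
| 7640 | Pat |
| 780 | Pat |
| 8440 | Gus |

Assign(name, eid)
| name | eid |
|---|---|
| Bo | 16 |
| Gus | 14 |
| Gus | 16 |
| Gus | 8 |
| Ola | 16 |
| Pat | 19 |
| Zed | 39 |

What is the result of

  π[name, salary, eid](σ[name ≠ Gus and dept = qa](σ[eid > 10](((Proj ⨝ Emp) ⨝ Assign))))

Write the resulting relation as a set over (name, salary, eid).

Proj ⋈ Emp (natural join on name): {(bio, Gus, 2640), (bio, Gus, 6200), (bio, Gus, 8440), (mkt, Gus, 2640), (mkt, Gus, 6200), (mkt, Gus, 8440), (ops, Pat, 1680), (ops, Pat, 4960), (ops, Pat, 7640), (ops, Pat, 780), (qa, Pat, 1680), (qa, Pat, 4960), (qa, Pat, 7640), (qa, Pat, 780), (rd, Gus, 2640), (rd, Gus, 6200), (rd, Gus, 8440)}
(Proj ⨝ Emp) ⋈ Assign (natural join on name): {(bio, Gus, 2640, 14), (bio, Gus, 2640, 16), (bio, Gus, 2640, 8), (bio, Gus, 6200, 14), (bio, Gus, 6200, 16), (bio, Gus, 6200, 8), (bio, Gus, 8440, 14), (bio, Gus, 8440, 16), (bio, Gus, 8440, 8), (mkt, Gus, 2640, 14), (mkt, Gus, 2640, 16), (mkt, Gus, 2640, 8), (mkt, Gus, 6200, 14), (mkt, Gus, 6200, 16), (mkt, Gus, 6200, 8), (mkt, Gus, 8440, 14), (mkt, Gus, 8440, 16), (mkt, Gus, 8440, 8), (ops, Pat, 1680, 19), (ops, Pat, 4960, 19), (ops, Pat, 7640, 19), (ops, Pat, 780, 19), (qa, Pat, 1680, 19), (qa, Pat, 4960, 19), (qa, Pat, 7640, 19), (qa, Pat, 780, 19), (rd, Gus, 2640, 14), (rd, Gus, 2640, 16), (rd, Gus, 2640, 8), (rd, Gus, 6200, 14), (rd, Gus, 6200, 16), (rd, Gus, 6200, 8), (rd, Gus, 8440, 14), (rd, Gus, 8440, 16), (rd, Gus, 8440, 8)}
Filtering on eid > 10 leaves {(bio, Gus, 2640, 14), (bio, Gus, 2640, 16), (bio, Gus, 6200, 14), (bio, Gus, 6200, 16), (bio, Gus, 8440, 14), (bio, Gus, 8440, 16), (mkt, Gus, 2640, 14), (mkt, Gus, 2640, 16), (mkt, Gus, 6200, 14), (mkt, Gus, 6200, 16), (mkt, Gus, 8440, 14), (mkt, Gus, 8440, 16), (ops, Pat, 1680, 19), (ops, Pat, 4960, 19), (ops, Pat, 7640, 19), (ops, Pat, 780, 19), (qa, Pat, 1680, 19), (qa, Pat, 4960, 19), (qa, Pat, 7640, 19), (qa, Pat, 780, 19), (rd, Gus, 2640, 14), (rd, Gus, 2640, 16), (rd, Gus, 6200, 14), (rd, Gus, 6200, 16), (rd, Gus, 8440, 14), (rd, Gus, 8440, 16)}.
Filtering on name ≠ Gus and dept = qa leaves {(qa, Pat, 1680, 19), (qa, Pat, 4960, 19), (qa, Pat, 7640, 19), (qa, Pat, 780, 19)}.
Keep only column(s) name, salary, eid: {(Pat, 1680, 19), (Pat, 4960, 19), (Pat, 7640, 19), (Pat, 780, 19)}

{(Pat, 1680, 19), (Pat, 4960, 19), (Pat, 7640, 19), (Pat, 780, 19)}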